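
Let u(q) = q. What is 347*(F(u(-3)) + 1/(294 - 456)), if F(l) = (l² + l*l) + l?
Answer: 842863/162 ≈ 5202.9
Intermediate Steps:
F(l) = l + 2*l² (F(l) = (l² + l²) + l = 2*l² + l = l + 2*l²)
347*(F(u(-3)) + 1/(294 - 456)) = 347*(-3*(1 + 2*(-3)) + 1/(294 - 456)) = 347*(-3*(1 - 6) + 1/(-162)) = 347*(-3*(-5) - 1/162) = 347*(15 - 1/162) = 347*(2429/162) = 842863/162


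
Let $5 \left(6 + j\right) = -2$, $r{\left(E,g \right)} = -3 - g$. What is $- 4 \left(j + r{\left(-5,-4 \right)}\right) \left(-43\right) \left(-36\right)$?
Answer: $\frac{167184}{5} \approx 33437.0$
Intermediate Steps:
$j = - \frac{32}{5}$ ($j = -6 + \frac{1}{5} \left(-2\right) = -6 - \frac{2}{5} = - \frac{32}{5} \approx -6.4$)
$- 4 \left(j + r{\left(-5,-4 \right)}\right) \left(-43\right) \left(-36\right) = - 4 \left(- \frac{32}{5} - -1\right) \left(-43\right) \left(-36\right) = - 4 \left(- \frac{32}{5} + \left(-3 + 4\right)\right) \left(-43\right) \left(-36\right) = - 4 \left(- \frac{32}{5} + 1\right) \left(-43\right) \left(-36\right) = \left(-4\right) \left(- \frac{27}{5}\right) \left(-43\right) \left(-36\right) = \frac{108}{5} \left(-43\right) \left(-36\right) = \left(- \frac{4644}{5}\right) \left(-36\right) = \frac{167184}{5}$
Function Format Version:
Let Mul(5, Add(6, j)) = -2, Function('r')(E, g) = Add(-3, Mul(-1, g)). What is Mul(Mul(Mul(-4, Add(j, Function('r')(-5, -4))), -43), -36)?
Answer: Rational(167184, 5) ≈ 33437.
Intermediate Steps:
j = Rational(-32, 5) (j = Add(-6, Mul(Rational(1, 5), -2)) = Add(-6, Rational(-2, 5)) = Rational(-32, 5) ≈ -6.4000)
Mul(Mul(Mul(-4, Add(j, Function('r')(-5, -4))), -43), -36) = Mul(Mul(Mul(-4, Add(Rational(-32, 5), Add(-3, Mul(-1, -4)))), -43), -36) = Mul(Mul(Mul(-4, Add(Rational(-32, 5), Add(-3, 4))), -43), -36) = Mul(Mul(Mul(-4, Add(Rational(-32, 5), 1)), -43), -36) = Mul(Mul(Mul(-4, Rational(-27, 5)), -43), -36) = Mul(Mul(Rational(108, 5), -43), -36) = Mul(Rational(-4644, 5), -36) = Rational(167184, 5)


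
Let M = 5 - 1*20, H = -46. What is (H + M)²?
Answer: 3721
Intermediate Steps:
M = -15 (M = 5 - 20 = -15)
(H + M)² = (-46 - 15)² = (-61)² = 3721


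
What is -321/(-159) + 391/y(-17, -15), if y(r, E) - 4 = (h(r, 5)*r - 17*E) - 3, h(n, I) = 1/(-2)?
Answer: 4263/1219 ≈ 3.4971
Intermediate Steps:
h(n, I) = -½
y(r, E) = 1 - 17*E - r/2 (y(r, E) = 4 + ((-r/2 - 17*E) - 3) = 4 + ((-17*E - r/2) - 3) = 4 + (-3 - 17*E - r/2) = 1 - 17*E - r/2)
-321/(-159) + 391/y(-17, -15) = -321/(-159) + 391/(1 - 17*(-15) - ½*(-17)) = -321*(-1/159) + 391/(1 + 255 + 17/2) = 107/53 + 391/(529/2) = 107/53 + 391*(2/529) = 107/53 + 34/23 = 4263/1219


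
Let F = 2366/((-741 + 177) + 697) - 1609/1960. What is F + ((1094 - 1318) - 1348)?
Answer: -57909371/37240 ≈ -1555.0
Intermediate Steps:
F = 631909/37240 (F = 2366/(-564 + 697) - 1609*1/1960 = 2366/133 - 1609/1960 = 2366*(1/133) - 1609/1960 = 338/19 - 1609/1960 = 631909/37240 ≈ 16.969)
F + ((1094 - 1318) - 1348) = 631909/37240 + ((1094 - 1318) - 1348) = 631909/37240 + (-224 - 1348) = 631909/37240 - 1572 = -57909371/37240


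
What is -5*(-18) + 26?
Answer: 116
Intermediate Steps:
-5*(-18) + 26 = 90 + 26 = 116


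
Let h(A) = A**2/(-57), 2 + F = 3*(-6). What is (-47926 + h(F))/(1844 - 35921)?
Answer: 2732182/1942389 ≈ 1.4066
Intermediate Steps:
F = -20 (F = -2 + 3*(-6) = -2 - 18 = -20)
h(A) = -A**2/57 (h(A) = A**2*(-1/57) = -A**2/57)
(-47926 + h(F))/(1844 - 35921) = (-47926 - 1/57*(-20)**2)/(1844 - 35921) = (-47926 - 1/57*400)/(-34077) = (-47926 - 400/57)*(-1/34077) = -2732182/57*(-1/34077) = 2732182/1942389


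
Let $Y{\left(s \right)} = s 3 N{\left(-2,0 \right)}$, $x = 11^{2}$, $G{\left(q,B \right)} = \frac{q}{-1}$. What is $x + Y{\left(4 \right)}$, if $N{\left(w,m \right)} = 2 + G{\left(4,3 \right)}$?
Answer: $97$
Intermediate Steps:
$G{\left(q,B \right)} = - q$ ($G{\left(q,B \right)} = q \left(-1\right) = - q$)
$x = 121$
$N{\left(w,m \right)} = -2$ ($N{\left(w,m \right)} = 2 - 4 = -2$)
$Y{\left(s \right)} = - 6 s$ ($Y{\left(s \right)} = s 3 \left(-2\right) = 3 s \left(-2\right) = - 6 s$)
$x + Y{\left(4 \right)} = 121 - 24 = 97$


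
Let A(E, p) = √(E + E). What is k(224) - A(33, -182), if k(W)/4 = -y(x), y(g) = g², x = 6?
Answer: -144 - √66 ≈ -152.12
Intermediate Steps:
A(E, p) = √2*√E (A(E, p) = √(2*E) = √2*√E)
k(W) = -144 (k(W) = 4*(-1*6²) = 4*(-1*36) = 4*(-36) = -144)
k(224) - A(33, -182) = -144 - √2*√33 = -144 - √66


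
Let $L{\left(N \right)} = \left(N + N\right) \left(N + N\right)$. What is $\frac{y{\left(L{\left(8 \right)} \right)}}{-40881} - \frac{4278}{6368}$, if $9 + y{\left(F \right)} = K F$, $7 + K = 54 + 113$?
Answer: $- \frac{217832443}{130165104} \approx -1.6735$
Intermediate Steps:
$K = 160$ ($K = -7 + \left(54 + 113\right) = -7 + 167 = 160$)
$L{\left(N \right)} = 4 N^{2}$ ($L{\left(N \right)} = 2 N 2 N = 4 N^{2}$)
$y{\left(F \right)} = -9 + 160 F$
$\frac{y{\left(L{\left(8 \right)} \right)}}{-40881} - \frac{4278}{6368} = \frac{-9 + 160 \cdot 4 \cdot 8^{2}}{-40881} - \frac{4278}{6368} = \left(-9 + 160 \cdot 4 \cdot 64\right) \left(- \frac{1}{40881}\right) - \frac{2139}{3184} = \left(-9 + 160 \cdot 256\right) \left(- \frac{1}{40881}\right) - \frac{2139}{3184} = \left(-9 + 40960\right) \left(- \frac{1}{40881}\right) - \frac{2139}{3184} = 40951 \left(- \frac{1}{40881}\right) - \frac{2139}{3184} = - \frac{40951}{40881} - \frac{2139}{3184} = - \frac{217832443}{130165104}$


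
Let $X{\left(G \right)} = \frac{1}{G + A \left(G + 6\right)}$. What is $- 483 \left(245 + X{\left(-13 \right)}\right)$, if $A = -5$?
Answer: $- \frac{2603853}{22} \approx -1.1836 \cdot 10^{5}$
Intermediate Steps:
$X{\left(G \right)} = \frac{1}{-30 - 4 G}$ ($X{\left(G \right)} = \frac{1}{G - 5 \left(G + 6\right)} = \frac{1}{G - 5 \left(6 + G\right)} = \frac{1}{G - \left(30 + 5 G\right)} = \frac{1}{-30 - 4 G}$)
$- 483 \left(245 + X{\left(-13 \right)}\right) = - 483 \left(245 - \frac{1}{30 + 4 \left(-13\right)}\right) = - 483 \left(245 - \frac{1}{30 - 52}\right) = - 483 \left(245 - \frac{1}{-22}\right) = - 483 \left(245 - - \frac{1}{22}\right) = - 483 \left(245 + \frac{1}{22}\right) = \left(-483\right) \frac{5391}{22} = - \frac{2603853}{22}$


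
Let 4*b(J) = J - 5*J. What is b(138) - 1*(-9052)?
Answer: 8914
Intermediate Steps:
b(J) = -J (b(J) = (J - 5*J)/4 = (-4*J)/4 = -J)
b(138) - 1*(-9052) = -1*138 - 1*(-9052) = -138 + 9052 = 8914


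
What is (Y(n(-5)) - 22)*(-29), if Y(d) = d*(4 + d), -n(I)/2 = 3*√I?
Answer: 5858 + 696*I*√5 ≈ 5858.0 + 1556.3*I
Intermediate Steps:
n(I) = -6*√I
(Y(n(-5)) - 22)*(-29) = ((-6*I*√5)*(4 - 6*I*√5) - 22)*(-29) = (-6*I*√5*(4 - 6*I*√5) - 22)*(-29) = (-22 - 6*I*√5*(4 - 6*I*√5))*(-29) = 638 + 174*I*√5*(4 - 6*I*√5)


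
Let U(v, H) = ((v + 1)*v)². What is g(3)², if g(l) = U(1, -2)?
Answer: 16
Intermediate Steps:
U(v, H) = v²*(1 + v)² (U(v, H) = ((1 + v)*v)² = (v*(1 + v))² = v²*(1 + v)²)
g(l) = 4 (g(l) = 1²*(1 + 1)² = 1*2² = 1*4 = 4)
g(3)² = 4² = 16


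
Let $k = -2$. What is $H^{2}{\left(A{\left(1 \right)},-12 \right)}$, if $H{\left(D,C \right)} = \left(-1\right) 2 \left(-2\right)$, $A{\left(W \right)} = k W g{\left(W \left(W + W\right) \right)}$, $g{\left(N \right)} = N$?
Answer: $16$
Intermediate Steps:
$A{\left(W \right)} = - 4 W^{3}$ ($A{\left(W \right)} = - 2 W W \left(W + W\right) = - 2 W W 2 W = - 2 W 2 W^{2} = - 4 W^{3}$)
$H{\left(D,C \right)} = 4$ ($H{\left(D,C \right)} = \left(-2\right) \left(-2\right) = 4$)
$H^{2}{\left(A{\left(1 \right)},-12 \right)} = 4^{2} = 16$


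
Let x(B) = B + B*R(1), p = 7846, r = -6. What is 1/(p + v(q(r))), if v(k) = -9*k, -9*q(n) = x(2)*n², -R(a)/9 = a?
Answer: 1/7270 ≈ 0.00013755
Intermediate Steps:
R(a) = -9*a
x(B) = -8*B (x(B) = B + B*(-9*1) = B + B*(-9) = B - 9*B = -8*B)
q(n) = 16*n²/9 (q(n) = -(-8*2)*n²/9 = -(-16)*n²/9 = 16*n²/9)
1/(p + v(q(r))) = 1/(7846 - 16*(-6)²) = 1/(7846 - 16*36) = 1/(7846 - 9*64) = 1/(7846 - 576) = 1/7270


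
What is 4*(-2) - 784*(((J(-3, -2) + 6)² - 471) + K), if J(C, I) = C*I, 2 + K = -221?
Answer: 431192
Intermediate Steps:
K = -223 (K = -2 - 221 = -223)
4*(-2) - 784*(((J(-3, -2) + 6)² - 471) + K) = 4*(-2) - 784*(((-3*(-2) + 6)² - 471) - 223) = -8 - 784*(((6 + 6)² - 471) - 223) = -8 - 784*((12² - 471) - 223) = -8 - 784*((144 - 471) - 223) = -8 - 784*(-327 - 223) = -8 - 784*(-550) = -8 + 431200 = 431192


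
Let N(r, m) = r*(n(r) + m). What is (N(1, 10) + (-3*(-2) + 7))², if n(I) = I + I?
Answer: 625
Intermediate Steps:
n(I) = 2*I
N(r, m) = r*(m + 2*r) (N(r, m) = r*(2*r + m) = r*(m + 2*r))
(N(1, 10) + (-3*(-2) + 7))² = (1*(10 + 2*1) + (-3*(-2) + 7))² = (1*(10 + 2) + (6 + 7))² = (1*12 + 13)² = (12 + 13)² = 25² = 625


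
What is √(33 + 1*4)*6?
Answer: 6*√37 ≈ 36.497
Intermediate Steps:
√(33 + 1*4)*6 = √(33 + 4)*6 = √37*6 = 6*√37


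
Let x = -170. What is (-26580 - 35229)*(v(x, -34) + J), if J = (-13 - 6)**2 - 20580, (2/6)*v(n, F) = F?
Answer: 1256020689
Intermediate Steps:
v(n, F) = 3*F
J = -20219 (J = (-19)**2 - 20580 = 361 - 20580 = -20219)
(-26580 - 35229)*(v(x, -34) + J) = (-26580 - 35229)*(3*(-34) - 20219) = -61809*(-102 - 20219) = -61809*(-20321) = 1256020689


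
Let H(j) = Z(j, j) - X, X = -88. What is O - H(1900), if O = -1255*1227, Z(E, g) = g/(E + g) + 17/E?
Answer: -2925949667/1900 ≈ -1.5400e+6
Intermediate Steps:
Z(E, g) = 17/E + g/(E + g)
H(j) = 88 + (j² + 34*j)/(2*j²) (H(j) = (17*j + 17*j + j*j)/(j*(j + j)) - 1*(-88) = (17*j + 17*j + j²)/(j*((2*j))) + 88 = (1/(2*j))*(j² + 34*j)/j + 88 = (j² + 34*j)/(2*j²) + 88 = 88 + (j² + 34*j)/(2*j²))
O = -1539885
O - H(1900) = -1539885 - (177/2 + 17/1900) = -1539885 - 1*168167/1900 = -1539885 - 168167/1900 = -2925949667/1900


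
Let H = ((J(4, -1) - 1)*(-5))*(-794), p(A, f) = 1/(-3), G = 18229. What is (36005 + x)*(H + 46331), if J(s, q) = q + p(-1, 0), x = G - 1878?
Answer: 1940714756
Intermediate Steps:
x = 16351 (x = 18229 - 1878 = 16351)
p(A, f) = -⅓
J(s, q) = -⅓ + q (J(s, q) = q - ⅓ = -⅓ + q)
H = -27790/3 (H = (((-⅓ - 1) - 1)*(-5))*(-794) = ((-4/3 - 1)*(-5))*(-794) = -7/3*(-5)*(-794) = (35/3)*(-794) = -27790/3 ≈ -9263.3)
(36005 + x)*(H + 46331) = (36005 + 16351)*(-27790/3 + 46331) = 52356*(111203/3) = 1940714756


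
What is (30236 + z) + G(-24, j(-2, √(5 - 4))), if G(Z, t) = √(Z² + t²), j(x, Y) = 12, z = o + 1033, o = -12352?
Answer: 18917 + 12*√5 ≈ 18944.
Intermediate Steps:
z = -11319 (z = -12352 + 1033 = -11319)
(30236 + z) + G(-24, j(-2, √(5 - 4))) = (30236 - 11319) + √((-24)² + 12²) = 18917 + √(576 + 144) = 18917 + √720 = 18917 + 12*√5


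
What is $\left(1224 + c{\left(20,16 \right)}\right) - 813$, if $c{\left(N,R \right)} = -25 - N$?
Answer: $366$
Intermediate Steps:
$\left(1224 + c{\left(20,16 \right)}\right) - 813 = \left(1224 - 45\right) - 813 = 1179 - 813 = 366$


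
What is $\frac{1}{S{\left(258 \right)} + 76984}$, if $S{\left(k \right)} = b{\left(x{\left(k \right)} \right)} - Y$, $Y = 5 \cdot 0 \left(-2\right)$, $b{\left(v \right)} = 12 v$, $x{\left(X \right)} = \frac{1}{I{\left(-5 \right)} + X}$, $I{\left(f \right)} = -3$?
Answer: $\frac{85}{6543644} \approx 1.299 \cdot 10^{-5}$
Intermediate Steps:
$x{\left(X \right)} = \frac{1}{-3 + X}$
$Y = 0$ ($Y = 0 \left(-2\right) = 0$)
$S{\left(k \right)} = \frac{12}{-3 + k}$ ($S{\left(k \right)} = \frac{12}{-3 + k} - 0 = \frac{12}{-3 + k} + 0 = \frac{12}{-3 + k}$)
$\frac{1}{S{\left(258 \right)} + 76984} = \frac{1}{\frac{12}{-3 + 258} + 76984} = \frac{1}{\frac{12}{255} + 76984} = \frac{1}{12 \cdot \frac{1}{255} + 76984} = \frac{1}{\frac{4}{85} + 76984} = \frac{1}{\frac{6543644}{85}} = \frac{85}{6543644}$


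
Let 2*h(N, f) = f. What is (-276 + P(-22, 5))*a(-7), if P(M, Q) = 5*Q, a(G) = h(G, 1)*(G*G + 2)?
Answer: -12801/2 ≈ -6400.5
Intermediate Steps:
h(N, f) = f/2
a(G) = 1 + G²/2 (a(G) = ((½)*1)*(G*G + 2) = (G² + 2)/2 = (2 + G²)/2 = 1 + G²/2)
(-276 + P(-22, 5))*a(-7) = (-276 + 5*5)*(1 + (½)*(-7)²) = (-276 + 25)*(1 + (½)*49) = -251*(1 + 49/2) = -251*51/2 = -12801/2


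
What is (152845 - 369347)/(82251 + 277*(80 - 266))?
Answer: -216502/30729 ≈ -7.0455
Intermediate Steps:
(152845 - 369347)/(82251 + 277*(80 - 266)) = -216502/(82251 + 277*(-186)) = -216502/(82251 - 51522) = -216502/30729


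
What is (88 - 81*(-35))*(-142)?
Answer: -415066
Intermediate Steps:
(88 - 81*(-35))*(-142) = (88 + 2835)*(-142) = 2923*(-142) = -415066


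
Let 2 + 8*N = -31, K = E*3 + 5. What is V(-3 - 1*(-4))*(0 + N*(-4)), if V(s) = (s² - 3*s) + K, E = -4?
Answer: -297/2 ≈ -148.50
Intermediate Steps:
K = -7 (K = -4*3 + 5 = -12 + 5 = -7)
N = -33/8 (N = -¼ + (⅛)*(-31) = -¼ - 31/8 = -33/8 ≈ -4.1250)
V(s) = -7 + s² - 3*s (V(s) = (s² - 3*s) - 7 = -7 + s² - 3*s)
V(-3 - 1*(-4))*(0 + N*(-4)) = (-7 + (-3 - 1*(-4))² - 3*(-3 - 1*(-4)))*(0 - 33/8*(-4)) = (-7 + (-3 + 4)² - 3*(-3 + 4))*(0 + 33/2) = (-7 + 1² - 3*1)*(33/2) = (-7 + 1 - 3)*(33/2) = -9*33/2 = -297/2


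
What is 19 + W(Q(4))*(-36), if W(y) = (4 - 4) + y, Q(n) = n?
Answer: -125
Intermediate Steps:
W(y) = y (W(y) = 0 + y = y)
19 + W(Q(4))*(-36) = 19 + 4*(-36) = 19 - 144 = -125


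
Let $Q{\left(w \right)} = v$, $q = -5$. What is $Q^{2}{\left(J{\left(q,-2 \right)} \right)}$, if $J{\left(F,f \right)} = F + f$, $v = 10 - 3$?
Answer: $49$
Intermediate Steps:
$v = 7$ ($v = 10 - 3 = 7$)
$Q{\left(w \right)} = 7$
$Q^{2}{\left(J{\left(q,-2 \right)} \right)} = 7^{2} = 49$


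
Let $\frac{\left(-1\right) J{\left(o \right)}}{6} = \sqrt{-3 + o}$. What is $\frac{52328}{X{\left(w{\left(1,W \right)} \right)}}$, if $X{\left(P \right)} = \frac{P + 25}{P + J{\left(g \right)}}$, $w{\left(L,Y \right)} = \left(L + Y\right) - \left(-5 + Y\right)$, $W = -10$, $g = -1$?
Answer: $10128 - 20256 i \approx 10128.0 - 20256.0 i$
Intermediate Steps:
$J{\left(o \right)} = - 6 \sqrt{-3 + o}$
$w{\left(L,Y \right)} = 5 + L$
$X{\left(P \right)} = \frac{25 + P}{P - 12 i}$ ($X{\left(P \right)} = \frac{P + 25}{P - 6 \sqrt{-3 - 1}} = \frac{25 + P}{P - 6 \sqrt{-4}} = \frac{25 + P}{P - 6 \cdot 2 i} = \frac{25 + P}{P - 12 i}$)
$\frac{52328}{X{\left(w{\left(1,W \right)} \right)}} = \frac{52328}{\frac{1}{\left(5 + 1\right) - 12 i} \left(25 + \left(5 + 1\right)\right)} = \frac{52328}{\frac{1}{6 - 12 i} \left(25 + 6\right)} = \frac{52328}{\frac{6 + 12 i}{180} \cdot 31} = \frac{52328}{\frac{31}{180} \left(6 + 12 i\right)} = 52328 \left(\frac{6}{31} - \frac{12 i}{31}\right) = 10128 - 20256 i$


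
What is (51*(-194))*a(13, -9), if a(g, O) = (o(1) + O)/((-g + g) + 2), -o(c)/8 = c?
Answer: 84099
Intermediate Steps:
o(c) = -8*c
a(g, O) = -4 + O/2 (a(g, O) = (-8*1 + O)/((-g + g) + 2) = (-8 + O)/(0 + 2) = (-8 + O)/2 = (-8 + O)*(1/2) = -4 + O/2)
(51*(-194))*a(13, -9) = (51*(-194))*(-4 + (1/2)*(-9)) = -9894*(-4 - 9/2) = -9894*(-17/2) = 84099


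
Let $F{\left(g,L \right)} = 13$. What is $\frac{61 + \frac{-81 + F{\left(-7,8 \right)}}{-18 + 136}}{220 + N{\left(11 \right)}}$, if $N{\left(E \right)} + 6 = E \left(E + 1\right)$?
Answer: $\frac{3565}{20414} \approx 0.17463$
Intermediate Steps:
$N{\left(E \right)} = -6 + E \left(1 + E\right)$ ($N{\left(E \right)} = -6 + E \left(E + 1\right) = -6 + E \left(1 + E\right)$)
$\frac{61 + \frac{-81 + F{\left(-7,8 \right)}}{-18 + 136}}{220 + N{\left(11 \right)}} = \frac{61 + \frac{-81 + 13}{-18 + 136}}{220 + \left(-6 + 11 + 11^{2}\right)} = \frac{61 - \frac{68}{118}}{220 + \left(-6 + 11 + 121\right)} = \frac{61 - \frac{34}{59}}{220 + 126} = \frac{61 - \frac{34}{59}}{346} = \frac{3565}{59} \cdot \frac{1}{346} = \frac{3565}{20414}$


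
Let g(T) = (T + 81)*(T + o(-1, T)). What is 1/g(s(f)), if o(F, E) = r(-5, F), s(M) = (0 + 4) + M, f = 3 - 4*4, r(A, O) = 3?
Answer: -1/432 ≈ -0.0023148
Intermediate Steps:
f = -13 (f = 3 - 1*16 = 3 - 16 = -13)
s(M) = 4 + M
o(F, E) = 3
g(T) = (3 + T)*(81 + T) (g(T) = (T + 81)*(T + 3) = (81 + T)*(3 + T) = (3 + T)*(81 + T))
1/g(s(f)) = 1/(243 + (4 - 13)² + 84*(4 - 13)) = 1/(243 + (-9)² + 84*(-9)) = 1/(243 + 81 - 756) = 1/(-432) = -1/432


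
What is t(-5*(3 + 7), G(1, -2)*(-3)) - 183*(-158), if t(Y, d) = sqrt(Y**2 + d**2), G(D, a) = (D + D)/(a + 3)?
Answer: 28914 + 2*sqrt(634) ≈ 28964.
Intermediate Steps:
G(D, a) = 2*D/(3 + a) (G(D, a) = (2*D)/(3 + a) = 2*D/(3 + a))
t(-5*(3 + 7), G(1, -2)*(-3)) - 183*(-158) = sqrt((-5*(3 + 7))**2 + ((2*1/(3 - 2))*(-3))**2) - 183*(-158) = sqrt((-5*10)**2 + ((2*1/1)*(-3))**2) + 28914 = sqrt((-50)**2 + ((2*1*1)*(-3))**2) + 28914 = sqrt(2500 + (2*(-3))**2) + 28914 = sqrt(2500 + (-6)**2) + 28914 = sqrt(2500 + 36) + 28914 = sqrt(2536) + 28914 = 2*sqrt(634) + 28914 = 28914 + 2*sqrt(634)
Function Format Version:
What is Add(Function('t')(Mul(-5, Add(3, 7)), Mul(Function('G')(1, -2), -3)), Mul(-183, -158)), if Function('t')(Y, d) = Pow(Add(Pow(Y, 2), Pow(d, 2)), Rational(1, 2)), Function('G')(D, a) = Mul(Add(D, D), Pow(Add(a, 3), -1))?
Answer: Add(28914, Mul(2, Pow(634, Rational(1, 2)))) ≈ 28964.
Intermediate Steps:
Function('G')(D, a) = Mul(2, D, Pow(Add(3, a), -1)) (Function('G')(D, a) = Mul(Mul(2, D), Pow(Add(3, a), -1)) = Mul(2, D, Pow(Add(3, a), -1)))
Add(Function('t')(Mul(-5, Add(3, 7)), Mul(Function('G')(1, -2), -3)), Mul(-183, -158)) = Add(Pow(Add(Pow(Mul(-5, Add(3, 7)), 2), Pow(Mul(Mul(2, 1, Pow(Add(3, -2), -1)), -3), 2)), Rational(1, 2)), Mul(-183, -158)) = Add(Pow(Add(Pow(Mul(-5, 10), 2), Pow(Mul(Mul(2, 1, Pow(1, -1)), -3), 2)), Rational(1, 2)), 28914) = Add(Pow(Add(Pow(-50, 2), Pow(Mul(Mul(2, 1, 1), -3), 2)), Rational(1, 2)), 28914) = Add(Pow(Add(2500, Pow(Mul(2, -3), 2)), Rational(1, 2)), 28914) = Add(Pow(Add(2500, Pow(-6, 2)), Rational(1, 2)), 28914) = Add(Pow(Add(2500, 36), Rational(1, 2)), 28914) = Add(Pow(2536, Rational(1, 2)), 28914) = Add(Mul(2, Pow(634, Rational(1, 2))), 28914) = Add(28914, Mul(2, Pow(634, Rational(1, 2))))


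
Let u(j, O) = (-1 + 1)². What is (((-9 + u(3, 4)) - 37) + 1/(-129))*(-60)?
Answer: 118700/43 ≈ 2760.5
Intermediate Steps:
u(j, O) = 0 (u(j, O) = 0² = 0)
(((-9 + u(3, 4)) - 37) + 1/(-129))*(-60) = (((-9 + 0) - 37) + 1/(-129))*(-60) = ((-9 - 37) - 1/129)*(-60) = (-46 - 1/129)*(-60) = -5935/129*(-60) = 118700/43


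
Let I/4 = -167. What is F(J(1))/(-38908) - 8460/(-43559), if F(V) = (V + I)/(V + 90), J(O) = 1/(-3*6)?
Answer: 533436556895/2743870793068 ≈ 0.19441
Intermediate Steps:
I = -668 (I = 4*(-167) = -668)
J(O) = -1/18 (J(O) = 1/(-18) = -1/18)
F(V) = (-668 + V)/(90 + V) (F(V) = (V - 668)/(V + 90) = (-668 + V)/(90 + V))
F(J(1))/(-38908) - 8460/(-43559) = ((-668 - 1/18)/(90 - 1/18))/(-38908) - 8460/(-43559) = (-12025/18/(1619/18))*(-1/38908) - 8460*(-1/43559) = ((18/1619)*(-12025/18))*(-1/38908) + 8460/43559 = -12025/1619*(-1/38908) + 8460/43559 = 12025/62992052 + 8460/43559 = 533436556895/2743870793068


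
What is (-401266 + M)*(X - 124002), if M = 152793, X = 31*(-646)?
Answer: 35787069244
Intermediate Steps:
X = -20026
(-401266 + M)*(X - 124002) = (-401266 + 152793)*(-20026 - 124002) = -248473*(-144028) = 35787069244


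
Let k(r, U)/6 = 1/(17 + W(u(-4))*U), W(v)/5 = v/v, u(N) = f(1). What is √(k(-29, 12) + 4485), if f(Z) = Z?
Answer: √26592027/77 ≈ 66.971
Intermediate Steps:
u(N) = 1
W(v) = 5 (W(v) = 5*(v/v) = 5*1 = 5)
k(r, U) = 6/(17 + 5*U)
√(k(-29, 12) + 4485) = √(6/(17 + 5*12) + 4485) = √(6/(17 + 60) + 4485) = √(6/77 + 4485) = √(345351/77) = √26592027/77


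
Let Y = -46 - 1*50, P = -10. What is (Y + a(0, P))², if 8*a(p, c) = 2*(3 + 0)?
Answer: 145161/16 ≈ 9072.6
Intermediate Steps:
Y = -96 (Y = -46 - 50 = -96)
a(p, c) = ¾ (a(p, c) = (2*(3 + 0))/8 = (2*3)/8 = (⅛)*6 = ¾)
(Y + a(0, P))² = (-96 + ¾)² = (-381/4)² = 145161/16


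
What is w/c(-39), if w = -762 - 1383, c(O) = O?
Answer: 55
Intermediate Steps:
w = -2145
w/c(-39) = -2145/(-39) = -2145*(-1/39) = 55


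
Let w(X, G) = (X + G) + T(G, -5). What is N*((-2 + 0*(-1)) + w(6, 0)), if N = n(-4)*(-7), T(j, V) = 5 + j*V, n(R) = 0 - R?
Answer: -252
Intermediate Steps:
n(R) = -R
T(j, V) = 5 + V*j
N = -28 (N = -1*(-4)*(-7) = 4*(-7) = -28)
w(X, G) = 5 + X - 4*G (w(X, G) = (X + G) + (5 - 5*G) = (G + X) + (5 - 5*G) = 5 + X - 4*G)
N*((-2 + 0*(-1)) + w(6, 0)) = -28*((-2 + 0*(-1)) + (5 + 6 - 4*0)) = -28*((-2 + 0) + (5 + 6 + 0)) = -28*(-2 + 11) = -28*9 = -252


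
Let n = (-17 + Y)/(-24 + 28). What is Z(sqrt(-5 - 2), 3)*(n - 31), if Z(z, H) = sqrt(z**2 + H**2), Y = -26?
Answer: -167*sqrt(2)/4 ≈ -59.043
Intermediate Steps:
n = -43/4 (n = (-17 - 26)/(-24 + 28) = -43/4 ≈ -10.750)
Z(z, H) = sqrt(H**2 + z**2)
Z(sqrt(-5 - 2), 3)*(n - 31) = sqrt(3**2 + (sqrt(-5 - 2))**2)*(-43/4 - 31) = sqrt(9 + (sqrt(-7))**2)*(-167/4) = sqrt(9 + (I*sqrt(7))**2)*(-167/4) = sqrt(9 - 7)*(-167/4) = sqrt(2)*(-167/4) = -167*sqrt(2)/4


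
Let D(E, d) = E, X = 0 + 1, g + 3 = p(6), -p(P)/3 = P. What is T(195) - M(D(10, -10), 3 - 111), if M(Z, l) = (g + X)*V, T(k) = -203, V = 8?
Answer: -43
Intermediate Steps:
p(P) = -3*P
g = -21 (g = -3 - 3*6 = -3 - 18 = -21)
X = 1
M(Z, l) = -160 (M(Z, l) = (-21 + 1)*8 = -20*8 = -160)
T(195) - M(D(10, -10), 3 - 111) = -203 - 1*(-160) = -203 + 160 = -43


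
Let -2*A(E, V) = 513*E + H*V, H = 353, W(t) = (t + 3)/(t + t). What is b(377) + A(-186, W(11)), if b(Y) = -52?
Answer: 1045983/22 ≈ 47545.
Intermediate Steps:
W(t) = (3 + t)/(2*t) (W(t) = (3 + t)/((2*t)) = (3 + t)*(1/(2*t)) = (3 + t)/(2*t))
A(E, V) = -513*E/2 - 353*V/2 (A(E, V) = -(513*E + 353*V)/2 = -(353*V + 513*E)/2 = -513*E/2 - 353*V/2)
b(377) + A(-186, W(11)) = -52 + (-513/2*(-186) - 353*(3 + 11)/(4*11)) = -52 + (47709 - 353*14/(4*11)) = -52 + (47709 - 353/2*7/11) = -52 + (47709 - 2471/22) = -52 + 1047127/22 = 1045983/22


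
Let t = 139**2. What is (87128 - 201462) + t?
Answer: -95013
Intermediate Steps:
t = 19321
(87128 - 201462) + t = (87128 - 201462) + 19321 = -114334 + 19321 = -95013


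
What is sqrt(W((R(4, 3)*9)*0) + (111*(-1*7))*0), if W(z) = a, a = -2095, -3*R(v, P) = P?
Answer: I*sqrt(2095) ≈ 45.771*I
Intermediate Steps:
R(v, P) = -P/3
W(z) = -2095
sqrt(W((R(4, 3)*9)*0) + (111*(-1*7))*0) = sqrt(-2095 + (111*(-1*7))*0) = sqrt(-2095 + (111*(-7))*0) = sqrt(-2095 - 777*0) = sqrt(-2095 + 0) = sqrt(-2095) = I*sqrt(2095)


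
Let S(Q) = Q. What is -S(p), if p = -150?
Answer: 150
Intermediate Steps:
-S(p) = -1*(-150) = 150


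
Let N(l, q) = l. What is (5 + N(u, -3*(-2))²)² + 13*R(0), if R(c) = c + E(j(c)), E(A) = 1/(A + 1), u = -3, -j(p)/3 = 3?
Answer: 1555/8 ≈ 194.38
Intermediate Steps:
j(p) = -9 (j(p) = -3*3 = -9)
E(A) = 1/(1 + A)
R(c) = -⅛ + c (R(c) = c + 1/(1 - 9) = c + 1/(-8) = c - ⅛ = -⅛ + c)
(5 + N(u, -3*(-2))²)² + 13*R(0) = (5 + (-3)²)² + 13*(-⅛ + 0) = (5 + 9)² + 13*(-⅛) = 14² - 13/8 = 196 - 13/8 = 1555/8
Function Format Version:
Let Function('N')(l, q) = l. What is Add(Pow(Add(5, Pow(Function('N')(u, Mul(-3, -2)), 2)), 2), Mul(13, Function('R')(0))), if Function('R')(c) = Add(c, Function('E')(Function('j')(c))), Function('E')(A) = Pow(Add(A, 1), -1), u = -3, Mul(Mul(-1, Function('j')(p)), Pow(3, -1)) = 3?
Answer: Rational(1555, 8) ≈ 194.38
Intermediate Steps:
Function('j')(p) = -9 (Function('j')(p) = Mul(-3, 3) = -9)
Function('E')(A) = Pow(Add(1, A), -1)
Function('R')(c) = Add(Rational(-1, 8), c) (Function('R')(c) = Add(c, Pow(Add(1, -9), -1)) = Add(c, Pow(-8, -1)) = Add(c, Rational(-1, 8)) = Add(Rational(-1, 8), c))
Add(Pow(Add(5, Pow(Function('N')(u, Mul(-3, -2)), 2)), 2), Mul(13, Function('R')(0))) = Add(Pow(Add(5, Pow(-3, 2)), 2), Mul(13, Add(Rational(-1, 8), 0))) = Add(Pow(Add(5, 9), 2), Mul(13, Rational(-1, 8))) = Add(Pow(14, 2), Rational(-13, 8)) = Add(196, Rational(-13, 8)) = Rational(1555, 8)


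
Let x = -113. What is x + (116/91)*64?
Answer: -2859/91 ≈ -31.418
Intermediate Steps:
x + (116/91)*64 = -113 + (116/91)*64 = -113 + 7424/91 = -2859/91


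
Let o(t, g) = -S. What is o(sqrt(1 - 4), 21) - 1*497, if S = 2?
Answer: -499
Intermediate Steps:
o(t, g) = -2 (o(t, g) = -1*2 = -2)
o(sqrt(1 - 4), 21) - 1*497 = -2 - 1*497 = -2 - 497 = -499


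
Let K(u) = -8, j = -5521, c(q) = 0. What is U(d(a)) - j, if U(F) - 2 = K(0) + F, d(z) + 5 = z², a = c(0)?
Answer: 5510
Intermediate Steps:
a = 0
d(z) = -5 + z²
U(F) = -6 + F (U(F) = 2 + (-8 + F) = -6 + F)
U(d(a)) - j = (-6 + (-5 + 0²)) - 1*(-5521) = (-6 + (-5 + 0)) + 5521 = (-6 - 5) + 5521 = -11 + 5521 = 5510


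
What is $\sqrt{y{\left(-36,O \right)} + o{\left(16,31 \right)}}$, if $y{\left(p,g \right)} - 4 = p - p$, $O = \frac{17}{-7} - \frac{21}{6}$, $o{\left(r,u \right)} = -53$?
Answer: $7 i \approx 7.0 i$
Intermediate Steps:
$O = - \frac{83}{14}$ ($O = 17 \left(- \frac{1}{7}\right) - \frac{7}{2} = - \frac{17}{7} - \frac{7}{2} = - \frac{83}{14} \approx -5.9286$)
$y{\left(p,g \right)} = 4$ ($y{\left(p,g \right)} = 4 + \left(p - p\right) = 4 + 0 = 4$)
$\sqrt{y{\left(-36,O \right)} + o{\left(16,31 \right)}} = \sqrt{4 - 53} = \sqrt{-49} = 7 i$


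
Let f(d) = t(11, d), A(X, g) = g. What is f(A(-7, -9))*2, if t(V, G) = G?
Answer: -18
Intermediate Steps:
f(d) = d
f(A(-7, -9))*2 = -9*2 = -18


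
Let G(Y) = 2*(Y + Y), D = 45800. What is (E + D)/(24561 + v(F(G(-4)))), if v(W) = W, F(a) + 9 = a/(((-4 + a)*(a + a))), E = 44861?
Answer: 3626440/982079 ≈ 3.6926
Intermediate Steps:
G(Y) = 4*Y (G(Y) = 2*(2*Y) = 4*Y)
F(a) = -9 + 1/(2*(-4 + a)) (F(a) = -9 + a/(((-4 + a)*(a + a))) = -9 + a/(((-4 + a)*(2*a))) = -9 + a/((2*a*(-4 + a))) = -9 + a*(1/(2*a*(-4 + a))) = -9 + 1/(2*(-4 + a)))
(E + D)/(24561 + v(F(G(-4)))) = (44861 + 45800)/(24561 + (73 - 72*(-4))/(2*(-4 + 4*(-4)))) = 90661/(24561 + (73 - 18*(-16))/(2*(-4 - 16))) = 90661/(24561 + (½)*(73 + 288)/(-20)) = 90661/(24561 + (½)*(-1/20)*361) = 90661/(24561 - 361/40) = 90661/(982079/40) = 90661*(40/982079) = 3626440/982079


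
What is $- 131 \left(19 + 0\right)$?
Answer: $-2489$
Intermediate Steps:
$- 131 \left(19 + 0\right) = \left(-131\right) 19 = -2489$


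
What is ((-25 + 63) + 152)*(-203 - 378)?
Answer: -110390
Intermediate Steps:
((-25 + 63) + 152)*(-203 - 378) = (38 + 152)*(-581) = 190*(-581) = -110390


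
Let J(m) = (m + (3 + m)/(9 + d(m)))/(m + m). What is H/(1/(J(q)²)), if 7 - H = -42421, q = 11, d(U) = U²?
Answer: 5529259388/511225 ≈ 10816.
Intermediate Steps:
H = 42428 (H = 7 - 1*(-42421) = 7 + 42421 = 42428)
J(m) = (m + (3 + m)/(9 + m²))/(2*m) (J(m) = (m + (3 + m)/(9 + m²))/(m + m) = (m + (3 + m)/(9 + m²))/((2*m)) = (m + (3 + m)/(9 + m²))*(1/(2*m)) = (m + (3 + m)/(9 + m²))/(2*m))
H/(1/(J(q)²)) = 42428/(1/(((½)*(3 + 11³ + 10*11)/(11*(9 + 11²)))²)) = 42428/(1/(((½)*(1/11)*(3 + 1331 + 110)/(9 + 121))²)) = 42428/(1/(((½)*(1/11)*1444/130)²)) = 42428/(1/(((½)*(1/11)*(1/130)*1444)²)) = 42428/(1/((361/715)²)) = 42428/(1/(130321/511225)) = 42428/(511225/130321) = 42428*(130321/511225) = 5529259388/511225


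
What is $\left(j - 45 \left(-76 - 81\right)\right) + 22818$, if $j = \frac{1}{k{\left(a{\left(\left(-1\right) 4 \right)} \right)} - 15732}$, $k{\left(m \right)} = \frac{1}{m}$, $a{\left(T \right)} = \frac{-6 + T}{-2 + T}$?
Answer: $\frac{2350507126}{78657} \approx 29883.0$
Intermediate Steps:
$a{\left(T \right)} = \frac{-6 + T}{-2 + T}$
$j = - \frac{5}{78657}$ ($j = \frac{1}{\frac{1}{\frac{1}{-2 - 4} \left(-6 - 4\right)} - 15732} = \frac{1}{\frac{1}{\frac{1}{-6} \left(-10\right)} - 15732} = \frac{1}{\frac{1}{\left(- \frac{1}{6}\right) \left(-10\right)} - 15732} = \frac{1}{\frac{1}{\frac{5}{3}} - 15732} = \frac{1}{\frac{3}{5} - 15732} = \frac{1}{- \frac{78657}{5}} = - \frac{5}{78657} \approx -6.3567 \cdot 10^{-5}$)
$\left(j - 45 \left(-76 - 81\right)\right) + 22818 = \left(- \frac{5}{78657} - 45 \left(-76 - 81\right)\right) + 22818 = \left(- \frac{5}{78657} - -7065\right) + 22818 = \left(- \frac{5}{78657} + 7065\right) + 22818 = \frac{555711700}{78657} + 22818 = \frac{2350507126}{78657}$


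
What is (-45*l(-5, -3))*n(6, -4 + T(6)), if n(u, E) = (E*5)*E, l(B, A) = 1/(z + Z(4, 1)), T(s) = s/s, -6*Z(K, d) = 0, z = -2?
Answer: 2025/2 ≈ 1012.5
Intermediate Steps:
Z(K, d) = 0 (Z(K, d) = -⅙*0 = 0)
T(s) = 1
l(B, A) = -½ (l(B, A) = 1/(-2 + 0) = 1/(-2) = -½)
n(u, E) = 5*E² (n(u, E) = (5*E)*E = 5*E²)
(-45*l(-5, -3))*n(6, -4 + T(6)) = (-45*(-½))*(5*(-4 + 1)²) = 45*(5*(-3)²)/2 = 45*(5*9)/2 = (45/2)*45 = 2025/2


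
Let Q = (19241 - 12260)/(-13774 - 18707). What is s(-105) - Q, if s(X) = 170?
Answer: 1842917/10827 ≈ 170.21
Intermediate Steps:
Q = -2327/10827 (Q = 6981/(-32481) = 6981*(-1/32481) = -2327/10827 ≈ -0.21493)
s(-105) - Q = 170 - 1*(-2327/10827) = 170 + 2327/10827 = 1842917/10827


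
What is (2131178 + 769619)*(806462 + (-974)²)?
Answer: 5091299044986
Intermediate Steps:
(2131178 + 769619)*(806462 + (-974)²) = 2900797*(806462 + 948676) = 2900797*1755138 = 5091299044986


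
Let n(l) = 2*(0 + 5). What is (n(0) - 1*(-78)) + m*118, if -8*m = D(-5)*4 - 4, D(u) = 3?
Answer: -30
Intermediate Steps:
n(l) = 10 (n(l) = 2*5 = 10)
m = -1 (m = -(3*4 - 4)/8 = -(12 - 4)/8 = -⅛*8 = -1)
(n(0) - 1*(-78)) + m*118 = (10 - 1*(-78)) - 1*118 = (10 + 78) - 118 = 88 - 118 = -30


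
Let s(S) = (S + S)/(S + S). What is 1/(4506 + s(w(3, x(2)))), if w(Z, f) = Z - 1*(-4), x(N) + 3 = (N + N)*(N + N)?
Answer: 1/4507 ≈ 0.00022188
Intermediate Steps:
x(N) = -3 + 4*N² (x(N) = -3 + (N + N)*(N + N) = -3 + (2*N)*(2*N) = -3 + 4*N²)
w(Z, f) = 4 + Z (w(Z, f) = Z + 4 = 4 + Z)
s(S) = 1 (s(S) = (2*S)/((2*S)) = (2*S)*(1/(2*S)) = 1)
1/(4506 + s(w(3, x(2)))) = 1/(4506 + 1) = 1/4507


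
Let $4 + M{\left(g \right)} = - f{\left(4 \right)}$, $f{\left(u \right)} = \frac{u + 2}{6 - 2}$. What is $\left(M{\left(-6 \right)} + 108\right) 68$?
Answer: $6970$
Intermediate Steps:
$f{\left(u \right)} = \frac{1}{2} + \frac{u}{4}$ ($f{\left(u \right)} = \frac{2 + u}{4} = \left(2 + u\right) \frac{1}{4} = \frac{1}{2} + \frac{u}{4}$)
$M{\left(g \right)} = - \frac{11}{2}$ ($M{\left(g \right)} = -4 - \left(\frac{1}{2} + \frac{1}{4} \cdot 4\right) = -4 - \left(\frac{1}{2} + 1\right) = -4 - \frac{3}{2} = - \frac{11}{2}$)
$\left(M{\left(-6 \right)} + 108\right) 68 = \left(- \frac{11}{2} + 108\right) 68 = \frac{205}{2} \cdot 68 = 6970$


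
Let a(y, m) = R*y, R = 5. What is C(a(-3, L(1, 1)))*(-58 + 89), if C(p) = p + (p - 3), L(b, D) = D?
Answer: -1023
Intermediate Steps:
a(y, m) = 5*y
C(p) = -3 + 2*p (C(p) = p + (-3 + p) = -3 + 2*p)
C(a(-3, L(1, 1)))*(-58 + 89) = (-3 + 2*(5*(-3)))*(-58 + 89) = (-3 + 2*(-15))*31 = (-3 - 30)*31 = -33*31 = -1023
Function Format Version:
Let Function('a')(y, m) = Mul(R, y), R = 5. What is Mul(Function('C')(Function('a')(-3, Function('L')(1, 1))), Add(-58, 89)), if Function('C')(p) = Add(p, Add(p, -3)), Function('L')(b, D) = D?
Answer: -1023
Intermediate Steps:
Function('a')(y, m) = Mul(5, y)
Function('C')(p) = Add(-3, Mul(2, p)) (Function('C')(p) = Add(p, Add(-3, p)) = Add(-3, Mul(2, p)))
Mul(Function('C')(Function('a')(-3, Function('L')(1, 1))), Add(-58, 89)) = Mul(Add(-3, Mul(2, Mul(5, -3))), Add(-58, 89)) = Mul(Add(-3, Mul(2, -15)), 31) = Mul(Add(-3, -30), 31) = Mul(-33, 31) = -1023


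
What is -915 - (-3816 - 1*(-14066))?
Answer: -11165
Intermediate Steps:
-915 - (-3816 - 1*(-14066)) = -915 - (-3816 + 14066) = -915 - 1*10250 = -915 - 10250 = -11165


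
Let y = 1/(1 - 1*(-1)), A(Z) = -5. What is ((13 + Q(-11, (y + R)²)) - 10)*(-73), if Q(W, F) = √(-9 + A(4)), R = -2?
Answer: -219 - 73*I*√14 ≈ -219.0 - 273.14*I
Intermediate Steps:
y = ½ (y = 1/(1 + 1) = 1/2 = ½ ≈ 0.50000)
Q(W, F) = I*√14 (Q(W, F) = √(-9 - 5) = √(-14) = I*√14)
((13 + Q(-11, (y + R)²)) - 10)*(-73) = ((13 + I*√14) - 10)*(-73) = (3 + I*√14)*(-73) = -219 - 73*I*√14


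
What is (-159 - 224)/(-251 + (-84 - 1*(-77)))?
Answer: 383/258 ≈ 1.4845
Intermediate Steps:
(-159 - 224)/(-251 + (-84 - 1*(-77))) = -383/(-251 + (-84 + 77)) = -383/(-251 - 7) = -383/(-258) = -383*(-1/258) = 383/258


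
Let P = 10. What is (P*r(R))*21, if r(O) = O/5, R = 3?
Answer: 126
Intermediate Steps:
r(O) = O/5 (r(O) = O*(1/5) = O/5)
(P*r(R))*21 = (10*((1/5)*3))*21 = (10*(3/5))*21 = 6*21 = 126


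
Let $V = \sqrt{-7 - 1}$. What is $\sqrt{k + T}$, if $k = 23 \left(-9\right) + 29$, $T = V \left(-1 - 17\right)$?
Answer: $\sqrt{-178 - 36 i \sqrt{2}} \approx 1.8892 - 13.475 i$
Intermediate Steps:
$V = 2 i \sqrt{2}$ ($V = \sqrt{-8} = 2 i \sqrt{2} \approx 2.8284 i$)
$T = - 36 i \sqrt{2}$ ($T = 2 i \sqrt{2} \left(-1 - 17\right) = 2 i \sqrt{2} \left(-18\right) = - 36 i \sqrt{2} \approx - 50.912 i$)
$k = -178$ ($k = -207 + 29 = -178$)
$\sqrt{k + T} = \sqrt{-178 - 36 i \sqrt{2}}$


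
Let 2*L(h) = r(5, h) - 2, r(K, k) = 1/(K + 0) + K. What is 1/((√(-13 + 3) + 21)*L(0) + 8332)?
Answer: 52285/437395556 - 5*I*√10/218697778 ≈ 0.00011954 - 7.2298e-8*I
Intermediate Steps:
r(K, k) = K + 1/K (r(K, k) = 1/K + K = K + 1/K)
L(h) = 8/5 (L(h) = ((5 + 1/5) - 2)/2 = ((5 + ⅕) - 2)/2 = (26/5 - 2)/2 = (½)*(16/5) = 8/5)
1/((√(-13 + 3) + 21)*L(0) + 8332) = 1/((√(-13 + 3) + 21)*(8/5) + 8332) = 1/((√(-10) + 21)*(8/5) + 8332) = 1/((I*√10 + 21)*(8/5) + 8332) = 1/((21 + I*√10)*(8/5) + 8332) = 1/((168/5 + 8*I*√10/5) + 8332) = 1/(41828/5 + 8*I*√10/5)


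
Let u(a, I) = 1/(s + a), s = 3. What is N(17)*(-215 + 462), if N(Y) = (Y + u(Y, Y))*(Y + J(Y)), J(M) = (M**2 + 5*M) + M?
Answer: 8591154/5 ≈ 1.7182e+6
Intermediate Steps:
J(M) = M**2 + 6*M
u(a, I) = 1/(3 + a)
N(Y) = (Y + 1/(3 + Y))*(Y + Y*(6 + Y))
N(17)*(-215 + 462) = (17*(7 + 17 + 17*(3 + 17)*(7 + 17))/(3 + 17))*(-215 + 462) = (17*(7 + 17 + 17*20*24)/20)*247 = (17*(1/20)*(7 + 17 + 8160))*247 = (17*(1/20)*8184)*247 = (34782/5)*247 = 8591154/5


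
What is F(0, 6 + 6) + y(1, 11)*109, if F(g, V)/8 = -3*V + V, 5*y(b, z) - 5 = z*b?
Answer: 784/5 ≈ 156.80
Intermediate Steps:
y(b, z) = 1 + b*z/5 (y(b, z) = 1 + (z*b)/5 = 1 + (b*z)/5 = 1 + b*z/5)
F(g, V) = -16*V (F(g, V) = 8*(-3*V + V) = 8*(-2*V) = -16*V)
F(0, 6 + 6) + y(1, 11)*109 = -16*(6 + 6) + (1 + (⅕)*1*11)*109 = -16*12 + (1 + 11/5)*109 = -192 + (16/5)*109 = -192 + 1744/5 = 784/5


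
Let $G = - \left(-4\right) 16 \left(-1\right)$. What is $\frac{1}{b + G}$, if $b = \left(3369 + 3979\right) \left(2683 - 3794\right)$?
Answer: $- \frac{1}{8163692} \approx -1.2249 \cdot 10^{-7}$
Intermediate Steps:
$G = -64$ ($G = - \left(-64\right) \left(-1\right) = \left(-1\right) 64 = -64$)
$b = -8163628$ ($b = 7348 \left(-1111\right) = -8163628$)
$\frac{1}{b + G} = \frac{1}{-8163628 - 64} = \frac{1}{-8163692} = - \frac{1}{8163692}$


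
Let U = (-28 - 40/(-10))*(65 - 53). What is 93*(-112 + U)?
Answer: -37200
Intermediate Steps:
U = -288 (U = (-28 - 40*(-⅒))*12 = (-28 + 4)*12 = -24*12 = -288)
93*(-112 + U) = 93*(-112 - 288) = 93*(-400) = -37200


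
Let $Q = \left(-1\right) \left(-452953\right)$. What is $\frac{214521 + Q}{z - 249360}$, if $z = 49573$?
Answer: $- \frac{667474}{199787} \approx -3.3409$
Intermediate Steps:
$Q = 452953$
$\frac{214521 + Q}{z - 249360} = \frac{214521 + 452953}{49573 - 249360} = \frac{667474}{-199787} = 667474 \left(- \frac{1}{199787}\right) = - \frac{667474}{199787}$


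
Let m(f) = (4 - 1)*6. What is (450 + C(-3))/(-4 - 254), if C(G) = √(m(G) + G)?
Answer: -75/43 - √15/258 ≈ -1.7592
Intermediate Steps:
m(f) = 18 (m(f) = 3*6 = 18)
C(G) = √(18 + G)
(450 + C(-3))/(-4 - 254) = (450 + √(18 - 3))/(-4 - 254) = (450 + √15)/(-258) = (450 + √15)*(-1/258) = -75/43 - √15/258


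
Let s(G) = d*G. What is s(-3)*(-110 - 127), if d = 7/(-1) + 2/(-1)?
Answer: -6399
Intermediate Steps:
d = -9 (d = 7*(-1) + 2*(-1) = -7 - 2 = -9)
s(G) = -9*G
s(-3)*(-110 - 127) = (-9*(-3))*(-110 - 127) = 27*(-237) = -6399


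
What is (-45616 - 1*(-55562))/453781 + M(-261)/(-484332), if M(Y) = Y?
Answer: 1645200971/73260219764 ≈ 0.022457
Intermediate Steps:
(-45616 - 1*(-55562))/453781 + M(-261)/(-484332) = (-45616 - 1*(-55562))/453781 - 261/(-484332) = (-45616 + 55562)*(1/453781) - 261*(-1/484332) = 9946*(1/453781) + 87/161444 = 9946/453781 + 87/161444 = 1645200971/73260219764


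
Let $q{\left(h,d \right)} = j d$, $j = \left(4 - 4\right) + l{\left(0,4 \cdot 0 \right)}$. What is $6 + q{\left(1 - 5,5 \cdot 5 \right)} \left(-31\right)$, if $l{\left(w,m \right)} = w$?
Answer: $6$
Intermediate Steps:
$j = 0$ ($j = \left(4 - 4\right) + 0 = 0 + 0 = 0$)
$q{\left(h,d \right)} = 0$ ($q{\left(h,d \right)} = 0 d = 0$)
$6 + q{\left(1 - 5,5 \cdot 5 \right)} \left(-31\right) = 6 + 0 \left(-31\right) = 6 + 0 = 6$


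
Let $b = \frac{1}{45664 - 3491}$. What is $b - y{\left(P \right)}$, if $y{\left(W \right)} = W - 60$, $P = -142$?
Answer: $\frac{8518947}{42173} \approx 202.0$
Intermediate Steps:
$y{\left(W \right)} = -60 + W$ ($y{\left(W \right)} = W - 60 = -60 + W$)
$b = \frac{1}{42173} \approx 2.3712 \cdot 10^{-5}$
$b - y{\left(P \right)} = \frac{1}{42173} - \left(-60 - 142\right) = \frac{1}{42173} - -202 = \frac{1}{42173} + 202 = \frac{8518947}{42173}$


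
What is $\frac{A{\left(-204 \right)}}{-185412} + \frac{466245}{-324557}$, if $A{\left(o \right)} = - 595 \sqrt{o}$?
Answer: $- \frac{466245}{324557} + \frac{595 i \sqrt{51}}{92706} \approx -1.4366 + 0.045835 i$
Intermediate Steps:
$\frac{A{\left(-204 \right)}}{-185412} + \frac{466245}{-324557} = \frac{\left(-595\right) \sqrt{-204}}{-185412} + \frac{466245}{-324557} = - 595 \cdot 2 i \sqrt{51} \left(- \frac{1}{185412}\right) + 466245 \left(- \frac{1}{324557}\right) = - 1190 i \sqrt{51} \left(- \frac{1}{185412}\right) - \frac{466245}{324557} = \frac{595 i \sqrt{51}}{92706} - \frac{466245}{324557} = - \frac{466245}{324557} + \frac{595 i \sqrt{51}}{92706}$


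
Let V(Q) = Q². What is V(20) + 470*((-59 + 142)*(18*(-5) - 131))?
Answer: -8620810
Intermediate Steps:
V(20) + 470*((-59 + 142)*(18*(-5) - 131)) = 20² + 470*((-59 + 142)*(18*(-5) - 131)) = 400 + 470*(83*(-90 - 131)) = 400 + 470*(83*(-221)) = 400 + 470*(-18343) = 400 - 8621210 = -8620810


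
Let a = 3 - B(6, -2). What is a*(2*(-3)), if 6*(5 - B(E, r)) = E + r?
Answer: 8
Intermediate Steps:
B(E, r) = 5 - E/6 - r/6 (B(E, r) = 5 - (E + r)/6 = 5 + (-E/6 - r/6) = 5 - E/6 - r/6)
a = -4/3 (a = 3 - (5 - ⅙*6 - ⅙*(-2)) = 3 - (5 - 1 + ⅓) = 3 - 1*13/3 = 3 - 13/3 = -4/3 ≈ -1.3333)
a*(2*(-3)) = -8*(-3)/3 = -4/3*(-6) = 8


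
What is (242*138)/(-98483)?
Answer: -3036/8953 ≈ -0.33910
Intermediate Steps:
(242*138)/(-98483) = 33396*(-1/98483) = -3036/8953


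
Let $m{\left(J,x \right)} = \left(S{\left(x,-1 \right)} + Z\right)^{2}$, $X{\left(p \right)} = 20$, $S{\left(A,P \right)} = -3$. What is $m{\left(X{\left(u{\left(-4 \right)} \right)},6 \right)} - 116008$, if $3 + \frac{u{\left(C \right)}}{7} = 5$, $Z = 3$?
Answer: $-116008$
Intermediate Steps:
$u{\left(C \right)} = 14$ ($u{\left(C \right)} = -21 + 7 \cdot 5 = -21 + 35 = 14$)
$m{\left(J,x \right)} = 0$ ($m{\left(J,x \right)} = \left(-3 + 3\right)^{2} = 0^{2} = 0$)
$m{\left(X{\left(u{\left(-4 \right)} \right)},6 \right)} - 116008 = 0 - 116008 = -116008$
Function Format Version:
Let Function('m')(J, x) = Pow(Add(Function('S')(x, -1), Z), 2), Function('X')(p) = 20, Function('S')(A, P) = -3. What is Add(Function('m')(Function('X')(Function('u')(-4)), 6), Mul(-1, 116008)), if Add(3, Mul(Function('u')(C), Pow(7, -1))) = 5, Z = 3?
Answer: -116008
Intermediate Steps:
Function('u')(C) = 14 (Function('u')(C) = Add(-21, Mul(7, 5)) = Add(-21, 35) = 14)
Function('m')(J, x) = 0 (Function('m')(J, x) = Pow(Add(-3, 3), 2) = Pow(0, 2) = 0)
Add(Function('m')(Function('X')(Function('u')(-4)), 6), Mul(-1, 116008)) = Add(0, Mul(-1, 116008)) = Add(0, -116008) = -116008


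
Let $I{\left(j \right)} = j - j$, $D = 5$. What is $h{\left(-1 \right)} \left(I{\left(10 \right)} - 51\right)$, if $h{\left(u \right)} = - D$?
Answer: $255$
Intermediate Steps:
$h{\left(u \right)} = -5$ ($h{\left(u \right)} = \left(-1\right) 5 = -5$)
$I{\left(j \right)} = 0$
$h{\left(-1 \right)} \left(I{\left(10 \right)} - 51\right) = - 5 \left(0 - 51\right) = \left(-5\right) \left(-51\right) = 255$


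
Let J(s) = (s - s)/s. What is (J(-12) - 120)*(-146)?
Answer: 17520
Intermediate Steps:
J(s) = 0 (J(s) = 0/s = 0)
(J(-12) - 120)*(-146) = (0 - 120)*(-146) = -120*(-146) = 17520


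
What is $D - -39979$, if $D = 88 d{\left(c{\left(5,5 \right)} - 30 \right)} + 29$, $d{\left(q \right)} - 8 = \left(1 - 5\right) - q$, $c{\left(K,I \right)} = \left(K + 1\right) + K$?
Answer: $42032$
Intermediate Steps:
$c{\left(K,I \right)} = 1 + 2 K$ ($c{\left(K,I \right)} = \left(1 + K\right) + K = 1 + 2 K$)
$d{\left(q \right)} = 4 - q$ ($d{\left(q \right)} = 8 - \left(4 + q\right) = 4 - q$)
$D = 2053$ ($D = 88 \left(4 - \left(\left(1 + 2 \cdot 5\right) - 30\right)\right) + 29 = 88 \left(4 - \left(\left(1 + 10\right) - 30\right)\right) + 29 = 88 \left(4 - \left(11 - 30\right)\right) + 29 = 88 \left(4 - -19\right) + 29 = 88 \left(4 + 19\right) + 29 = 88 \cdot 23 + 29 = 2024 + 29 = 2053$)
$D - -39979 = 2053 - -39979 = 2053 + 39979 = 42032$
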